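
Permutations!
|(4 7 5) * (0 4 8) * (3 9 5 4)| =10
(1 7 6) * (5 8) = (1 7 6)(5 8) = [0, 7, 2, 3, 4, 8, 1, 6, 5]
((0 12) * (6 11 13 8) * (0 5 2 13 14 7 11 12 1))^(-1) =(0 1)(2 5 12 6 8 13)(7 14 11)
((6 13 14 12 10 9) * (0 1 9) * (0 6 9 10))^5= ((0 1 10 6 13 14 12))^5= (0 14 6 1 12 13 10)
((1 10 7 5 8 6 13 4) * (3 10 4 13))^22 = (13)(3 8 7)(5 10 6)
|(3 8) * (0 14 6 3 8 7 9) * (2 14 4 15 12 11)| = |(0 4 15 12 11 2 14 6 3 7 9)| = 11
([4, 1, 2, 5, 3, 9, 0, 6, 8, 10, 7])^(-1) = (0 6 7 10 9 5 3 4)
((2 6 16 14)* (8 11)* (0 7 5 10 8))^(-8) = (16)(0 8 5)(7 11 10) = ((0 7 5 10 8 11)(2 6 16 14))^(-8)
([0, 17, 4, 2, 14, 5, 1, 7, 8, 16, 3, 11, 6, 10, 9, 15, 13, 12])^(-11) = (1 17 12 6)(2 13 14 3 16 4 10 9)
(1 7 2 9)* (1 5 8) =(1 7 2 9 5 8) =[0, 7, 9, 3, 4, 8, 6, 2, 1, 5]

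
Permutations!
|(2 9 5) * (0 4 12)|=|(0 4 12)(2 9 5)|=3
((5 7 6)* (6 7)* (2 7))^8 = ((2 7)(5 6))^8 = (7)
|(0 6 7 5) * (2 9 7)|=|(0 6 2 9 7 5)|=6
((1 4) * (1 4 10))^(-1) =(1 10)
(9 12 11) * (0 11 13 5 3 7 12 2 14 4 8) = (0 11 9 2 14 4 8)(3 7 12 13 5) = [11, 1, 14, 7, 8, 3, 6, 12, 0, 2, 10, 9, 13, 5, 4]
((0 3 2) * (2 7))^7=((0 3 7 2))^7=(0 2 7 3)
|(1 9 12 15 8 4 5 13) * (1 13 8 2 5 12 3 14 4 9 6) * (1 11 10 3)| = 13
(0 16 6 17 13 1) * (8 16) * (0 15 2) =(0 8 16 6 17 13 1 15 2) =[8, 15, 0, 3, 4, 5, 17, 7, 16, 9, 10, 11, 12, 1, 14, 2, 6, 13]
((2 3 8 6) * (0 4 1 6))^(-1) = ((0 4 1 6 2 3 8))^(-1) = (0 8 3 2 6 1 4)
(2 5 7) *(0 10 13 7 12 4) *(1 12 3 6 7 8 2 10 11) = (0 11 1 12 4)(2 5 3 6 7 10 13 8) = [11, 12, 5, 6, 0, 3, 7, 10, 2, 9, 13, 1, 4, 8]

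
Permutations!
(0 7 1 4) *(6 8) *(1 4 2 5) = (0 7 4)(1 2 5)(6 8) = [7, 2, 5, 3, 0, 1, 8, 4, 6]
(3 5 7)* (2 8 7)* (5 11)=[0, 1, 8, 11, 4, 2, 6, 3, 7, 9, 10, 5]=(2 8 7 3 11 5)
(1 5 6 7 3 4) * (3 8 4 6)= (1 5 3 6 7 8 4)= [0, 5, 2, 6, 1, 3, 7, 8, 4]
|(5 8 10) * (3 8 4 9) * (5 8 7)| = 10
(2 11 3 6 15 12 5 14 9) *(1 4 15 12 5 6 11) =(1 4 15 5 14 9 2)(3 11)(6 12) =[0, 4, 1, 11, 15, 14, 12, 7, 8, 2, 10, 3, 6, 13, 9, 5]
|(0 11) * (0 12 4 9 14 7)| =7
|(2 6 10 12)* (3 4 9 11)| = 4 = |(2 6 10 12)(3 4 9 11)|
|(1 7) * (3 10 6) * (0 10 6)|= 2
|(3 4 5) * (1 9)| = 6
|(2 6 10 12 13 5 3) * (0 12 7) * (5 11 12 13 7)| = 5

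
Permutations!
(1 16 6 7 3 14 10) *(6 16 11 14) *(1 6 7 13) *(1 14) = (16)(1 11)(3 7)(6 13 14 10) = [0, 11, 2, 7, 4, 5, 13, 3, 8, 9, 6, 1, 12, 14, 10, 15, 16]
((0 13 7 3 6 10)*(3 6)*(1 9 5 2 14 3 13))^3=(0 5 3 6 1 2 13 10 9 14 7)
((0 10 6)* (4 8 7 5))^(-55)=(0 6 10)(4 8 7 5)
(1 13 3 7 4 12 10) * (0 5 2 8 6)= (0 5 2 8 6)(1 13 3 7 4 12 10)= [5, 13, 8, 7, 12, 2, 0, 4, 6, 9, 1, 11, 10, 3]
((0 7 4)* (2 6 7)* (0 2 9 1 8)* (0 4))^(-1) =((0 9 1 8 4 2 6 7))^(-1) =(0 7 6 2 4 8 1 9)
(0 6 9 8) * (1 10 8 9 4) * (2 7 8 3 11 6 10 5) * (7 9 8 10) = [7, 5, 9, 11, 1, 2, 4, 10, 0, 8, 3, 6] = (0 7 10 3 11 6 4 1 5 2 9 8)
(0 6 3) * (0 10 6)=[0, 1, 2, 10, 4, 5, 3, 7, 8, 9, 6]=(3 10 6)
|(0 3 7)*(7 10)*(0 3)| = |(3 10 7)| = 3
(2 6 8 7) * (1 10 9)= (1 10 9)(2 6 8 7)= [0, 10, 6, 3, 4, 5, 8, 2, 7, 1, 9]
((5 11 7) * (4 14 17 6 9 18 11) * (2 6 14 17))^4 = ((2 6 9 18 11 7 5 4 17 14))^4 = (2 11 17 9 5)(4 6 7 14 18)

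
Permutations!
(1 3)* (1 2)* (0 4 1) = (0 4 1 3 2) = [4, 3, 0, 2, 1]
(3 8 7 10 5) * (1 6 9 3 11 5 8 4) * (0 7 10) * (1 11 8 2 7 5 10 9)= (0 5 8 9 3 4 11 10 2 7)(1 6)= [5, 6, 7, 4, 11, 8, 1, 0, 9, 3, 2, 10]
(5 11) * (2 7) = (2 7)(5 11) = [0, 1, 7, 3, 4, 11, 6, 2, 8, 9, 10, 5]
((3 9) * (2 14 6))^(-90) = (14)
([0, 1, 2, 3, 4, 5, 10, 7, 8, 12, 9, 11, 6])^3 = [0, 1, 2, 3, 4, 5, 12, 7, 8, 10, 6, 11, 9]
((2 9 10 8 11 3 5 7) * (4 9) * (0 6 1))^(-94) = ((0 6 1)(2 4 9 10 8 11 3 5 7))^(-94) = (0 1 6)(2 11 4 3 9 5 10 7 8)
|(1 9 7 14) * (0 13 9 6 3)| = 8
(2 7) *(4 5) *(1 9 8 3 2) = (1 9 8 3 2 7)(4 5) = [0, 9, 7, 2, 5, 4, 6, 1, 3, 8]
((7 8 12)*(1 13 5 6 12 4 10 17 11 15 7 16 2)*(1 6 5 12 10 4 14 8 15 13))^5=(2 13 10 16 11 6 12 17)(7 15)(8 14)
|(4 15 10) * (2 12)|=6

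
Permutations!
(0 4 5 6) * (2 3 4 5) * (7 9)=(0 5 6)(2 3 4)(7 9)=[5, 1, 3, 4, 2, 6, 0, 9, 8, 7]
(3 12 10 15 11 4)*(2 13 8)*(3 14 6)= (2 13 8)(3 12 10 15 11 4 14 6)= [0, 1, 13, 12, 14, 5, 3, 7, 2, 9, 15, 4, 10, 8, 6, 11]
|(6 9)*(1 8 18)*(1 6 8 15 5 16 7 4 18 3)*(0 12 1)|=13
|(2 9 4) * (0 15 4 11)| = |(0 15 4 2 9 11)| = 6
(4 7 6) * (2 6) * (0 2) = [2, 1, 6, 3, 7, 5, 4, 0] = (0 2 6 4 7)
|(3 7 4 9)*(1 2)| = 4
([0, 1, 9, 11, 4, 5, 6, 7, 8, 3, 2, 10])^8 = (2 11 9 10 3)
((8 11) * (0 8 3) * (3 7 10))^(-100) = (0 11 10)(3 8 7)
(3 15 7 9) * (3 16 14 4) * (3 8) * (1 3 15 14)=(1 3 14 4 8 15 7 9 16)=[0, 3, 2, 14, 8, 5, 6, 9, 15, 16, 10, 11, 12, 13, 4, 7, 1]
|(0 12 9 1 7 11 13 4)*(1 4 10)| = 20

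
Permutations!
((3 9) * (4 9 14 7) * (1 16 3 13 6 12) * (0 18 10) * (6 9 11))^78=(18)(1 11 14)(3 12 4)(6 7 16)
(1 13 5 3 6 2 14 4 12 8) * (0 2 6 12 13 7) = [2, 7, 14, 12, 13, 3, 6, 0, 1, 9, 10, 11, 8, 5, 4] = (0 2 14 4 13 5 3 12 8 1 7)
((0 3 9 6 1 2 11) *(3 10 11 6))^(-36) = ((0 10 11)(1 2 6)(3 9))^(-36) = (11)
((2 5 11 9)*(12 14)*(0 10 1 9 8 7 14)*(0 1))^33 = ((0 10)(1 9 2 5 11 8 7 14 12))^33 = (0 10)(1 7 5)(2 12 8)(9 14 11)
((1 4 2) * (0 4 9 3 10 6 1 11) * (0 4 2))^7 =(0 4 11 2)(1 3 6 9 10)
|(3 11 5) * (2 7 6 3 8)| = 7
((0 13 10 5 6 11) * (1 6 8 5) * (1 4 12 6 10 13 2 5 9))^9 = (13)(0 6 4 1 8 2 11 12 10 9 5)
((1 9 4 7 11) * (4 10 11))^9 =(1 9 10 11)(4 7)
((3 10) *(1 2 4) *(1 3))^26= ((1 2 4 3 10))^26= (1 2 4 3 10)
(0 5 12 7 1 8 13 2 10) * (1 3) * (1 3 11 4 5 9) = (0 9 1 8 13 2 10)(4 5 12 7 11) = [9, 8, 10, 3, 5, 12, 6, 11, 13, 1, 0, 4, 7, 2]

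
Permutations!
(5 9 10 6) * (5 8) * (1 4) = (1 4)(5 9 10 6 8) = [0, 4, 2, 3, 1, 9, 8, 7, 5, 10, 6]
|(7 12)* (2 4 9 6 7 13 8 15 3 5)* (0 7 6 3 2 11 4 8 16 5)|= 30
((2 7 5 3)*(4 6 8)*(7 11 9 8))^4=((2 11 9 8 4 6 7 5 3))^4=(2 4 3 8 5 9 7 11 6)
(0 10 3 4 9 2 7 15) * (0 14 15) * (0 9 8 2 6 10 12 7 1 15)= (0 12 7 9 6 10 3 4 8 2 1 15 14)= [12, 15, 1, 4, 8, 5, 10, 9, 2, 6, 3, 11, 7, 13, 0, 14]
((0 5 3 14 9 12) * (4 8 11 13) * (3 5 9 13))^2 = (0 12 9)(3 13 8)(4 11 14)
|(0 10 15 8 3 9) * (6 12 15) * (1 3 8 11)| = 9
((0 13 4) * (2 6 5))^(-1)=((0 13 4)(2 6 5))^(-1)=(0 4 13)(2 5 6)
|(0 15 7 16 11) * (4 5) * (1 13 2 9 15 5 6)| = 12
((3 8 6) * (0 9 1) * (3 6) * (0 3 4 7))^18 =((0 9 1 3 8 4 7))^18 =(0 8 9 4 1 7 3)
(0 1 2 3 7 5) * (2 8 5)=(0 1 8 5)(2 3 7)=[1, 8, 3, 7, 4, 0, 6, 2, 5]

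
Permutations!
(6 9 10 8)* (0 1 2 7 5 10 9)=(0 1 2 7 5 10 8 6)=[1, 2, 7, 3, 4, 10, 0, 5, 6, 9, 8]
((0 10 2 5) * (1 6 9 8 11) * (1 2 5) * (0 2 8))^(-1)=((0 10 5 2 1 6 9)(8 11))^(-1)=(0 9 6 1 2 5 10)(8 11)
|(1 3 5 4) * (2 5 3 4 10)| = |(1 4)(2 5 10)| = 6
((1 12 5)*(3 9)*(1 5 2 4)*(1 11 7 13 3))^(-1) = ((1 12 2 4 11 7 13 3 9))^(-1) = (1 9 3 13 7 11 4 2 12)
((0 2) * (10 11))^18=((0 2)(10 11))^18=(11)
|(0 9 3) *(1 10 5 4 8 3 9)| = 7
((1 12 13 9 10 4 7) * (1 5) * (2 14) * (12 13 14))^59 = (1 10 5 9 7 13 4)(2 14 12)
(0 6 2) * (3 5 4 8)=(0 6 2)(3 5 4 8)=[6, 1, 0, 5, 8, 4, 2, 7, 3]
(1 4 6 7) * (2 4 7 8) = [0, 7, 4, 3, 6, 5, 8, 1, 2] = (1 7)(2 4 6 8)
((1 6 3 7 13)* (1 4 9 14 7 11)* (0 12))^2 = ((0 12)(1 6 3 11)(4 9 14 7 13))^2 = (1 3)(4 14 13 9 7)(6 11)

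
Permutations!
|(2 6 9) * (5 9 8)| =5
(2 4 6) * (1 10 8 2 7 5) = (1 10 8 2 4 6 7 5) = [0, 10, 4, 3, 6, 1, 7, 5, 2, 9, 8]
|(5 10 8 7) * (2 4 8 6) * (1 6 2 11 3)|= 12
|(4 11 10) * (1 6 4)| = |(1 6 4 11 10)| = 5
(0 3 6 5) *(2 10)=[3, 1, 10, 6, 4, 0, 5, 7, 8, 9, 2]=(0 3 6 5)(2 10)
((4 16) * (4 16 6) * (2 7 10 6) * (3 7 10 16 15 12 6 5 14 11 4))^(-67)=((2 10 5 14 11 4)(3 7 16 15 12 6))^(-67)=(2 4 11 14 5 10)(3 6 12 15 16 7)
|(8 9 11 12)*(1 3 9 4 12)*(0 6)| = |(0 6)(1 3 9 11)(4 12 8)| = 12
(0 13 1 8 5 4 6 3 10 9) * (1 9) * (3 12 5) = (0 13 9)(1 8 3 10)(4 6 12 5) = [13, 8, 2, 10, 6, 4, 12, 7, 3, 0, 1, 11, 5, 9]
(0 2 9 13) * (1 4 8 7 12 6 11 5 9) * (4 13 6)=(0 2 1 13)(4 8 7 12)(5 9 6 11)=[2, 13, 1, 3, 8, 9, 11, 12, 7, 6, 10, 5, 4, 0]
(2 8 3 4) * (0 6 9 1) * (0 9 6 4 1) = [4, 9, 8, 1, 2, 5, 6, 7, 3, 0] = (0 4 2 8 3 1 9)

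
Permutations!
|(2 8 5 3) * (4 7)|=4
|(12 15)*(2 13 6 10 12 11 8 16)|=|(2 13 6 10 12 15 11 8 16)|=9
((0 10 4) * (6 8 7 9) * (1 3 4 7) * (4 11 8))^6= ((0 10 7 9 6 4)(1 3 11 8))^6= (1 11)(3 8)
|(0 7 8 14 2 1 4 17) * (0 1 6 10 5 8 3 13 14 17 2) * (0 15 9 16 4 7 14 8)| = 30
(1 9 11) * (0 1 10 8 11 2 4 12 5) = (0 1 9 2 4 12 5)(8 11 10) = [1, 9, 4, 3, 12, 0, 6, 7, 11, 2, 8, 10, 5]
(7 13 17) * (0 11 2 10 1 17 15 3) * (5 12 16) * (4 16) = [11, 17, 10, 0, 16, 12, 6, 13, 8, 9, 1, 2, 4, 15, 14, 3, 5, 7] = (0 11 2 10 1 17 7 13 15 3)(4 16 5 12)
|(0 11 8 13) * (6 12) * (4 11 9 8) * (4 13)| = 6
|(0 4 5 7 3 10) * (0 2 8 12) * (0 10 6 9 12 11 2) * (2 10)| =|(0 4 5 7 3 6 9 12 2 8 11 10)| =12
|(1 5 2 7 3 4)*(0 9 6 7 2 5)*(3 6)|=|(0 9 3 4 1)(6 7)|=10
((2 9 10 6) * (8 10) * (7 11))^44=((2 9 8 10 6)(7 11))^44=(11)(2 6 10 8 9)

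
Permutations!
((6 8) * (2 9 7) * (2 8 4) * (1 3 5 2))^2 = ((1 3 5 2 9 7 8 6 4))^2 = (1 5 9 8 4 3 2 7 6)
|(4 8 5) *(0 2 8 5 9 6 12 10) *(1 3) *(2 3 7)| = 10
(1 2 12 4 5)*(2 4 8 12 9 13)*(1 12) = [0, 4, 9, 3, 5, 12, 6, 7, 1, 13, 10, 11, 8, 2] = (1 4 5 12 8)(2 9 13)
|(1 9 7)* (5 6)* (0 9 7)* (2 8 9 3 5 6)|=6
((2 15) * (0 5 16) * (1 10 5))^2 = (0 10 16 1 5)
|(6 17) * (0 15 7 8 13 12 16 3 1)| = |(0 15 7 8 13 12 16 3 1)(6 17)| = 18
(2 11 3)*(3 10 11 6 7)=(2 6 7 3)(10 11)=[0, 1, 6, 2, 4, 5, 7, 3, 8, 9, 11, 10]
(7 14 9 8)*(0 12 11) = [12, 1, 2, 3, 4, 5, 6, 14, 7, 8, 10, 0, 11, 13, 9] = (0 12 11)(7 14 9 8)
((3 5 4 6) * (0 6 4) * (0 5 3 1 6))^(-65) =(1 6)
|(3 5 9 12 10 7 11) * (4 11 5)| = |(3 4 11)(5 9 12 10 7)| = 15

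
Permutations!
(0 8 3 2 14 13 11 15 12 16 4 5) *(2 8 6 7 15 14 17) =(0 6 7 15 12 16 4 5)(2 17)(3 8)(11 14 13) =[6, 1, 17, 8, 5, 0, 7, 15, 3, 9, 10, 14, 16, 11, 13, 12, 4, 2]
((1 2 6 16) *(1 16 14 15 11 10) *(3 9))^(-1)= ((16)(1 2 6 14 15 11 10)(3 9))^(-1)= (16)(1 10 11 15 14 6 2)(3 9)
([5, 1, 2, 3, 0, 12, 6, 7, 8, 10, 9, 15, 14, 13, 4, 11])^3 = (0 14 5 4 12)(9 10)(11 15)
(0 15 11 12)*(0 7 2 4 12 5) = (0 15 11 5)(2 4 12 7) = [15, 1, 4, 3, 12, 0, 6, 2, 8, 9, 10, 5, 7, 13, 14, 11]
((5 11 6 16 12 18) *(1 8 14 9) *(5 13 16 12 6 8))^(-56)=(1 14 11)(5 9 8)(6 16 13 18 12)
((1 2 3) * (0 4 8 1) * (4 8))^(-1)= ((0 8 1 2 3))^(-1)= (0 3 2 1 8)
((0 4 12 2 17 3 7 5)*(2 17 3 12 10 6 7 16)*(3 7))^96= (17)(0 2 6)(3 4 7)(5 16 10)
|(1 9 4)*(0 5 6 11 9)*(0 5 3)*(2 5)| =|(0 3)(1 2 5 6 11 9 4)| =14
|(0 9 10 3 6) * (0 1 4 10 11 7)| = 20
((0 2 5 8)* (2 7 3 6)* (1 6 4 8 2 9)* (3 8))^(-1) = (0 8 7)(1 9 6)(2 5)(3 4)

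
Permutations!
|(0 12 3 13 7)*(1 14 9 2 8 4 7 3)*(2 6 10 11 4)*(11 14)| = 12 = |(0 12 1 11 4 7)(2 8)(3 13)(6 10 14 9)|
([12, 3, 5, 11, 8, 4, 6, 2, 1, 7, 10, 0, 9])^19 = [1, 5, 12, 4, 7, 9, 6, 0, 2, 11, 10, 8, 3]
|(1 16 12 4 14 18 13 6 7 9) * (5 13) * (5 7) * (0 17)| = |(0 17)(1 16 12 4 14 18 7 9)(5 13 6)| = 24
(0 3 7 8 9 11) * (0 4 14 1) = (0 3 7 8 9 11 4 14 1) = [3, 0, 2, 7, 14, 5, 6, 8, 9, 11, 10, 4, 12, 13, 1]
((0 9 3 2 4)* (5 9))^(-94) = ((0 5 9 3 2 4))^(-94) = (0 9 2)(3 4 5)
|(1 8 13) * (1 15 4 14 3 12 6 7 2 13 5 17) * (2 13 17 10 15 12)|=|(1 8 5 10 15 4 14 3 2 17)(6 7 13 12)|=20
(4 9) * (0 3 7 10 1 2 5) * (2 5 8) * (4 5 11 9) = (0 3 7 10 1 11 9 5)(2 8) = [3, 11, 8, 7, 4, 0, 6, 10, 2, 5, 1, 9]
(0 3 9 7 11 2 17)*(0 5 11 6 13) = [3, 1, 17, 9, 4, 11, 13, 6, 8, 7, 10, 2, 12, 0, 14, 15, 16, 5] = (0 3 9 7 6 13)(2 17 5 11)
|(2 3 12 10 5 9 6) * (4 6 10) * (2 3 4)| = |(2 4 6 3 12)(5 9 10)| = 15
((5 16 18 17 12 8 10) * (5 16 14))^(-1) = ((5 14)(8 10 16 18 17 12))^(-1) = (5 14)(8 12 17 18 16 10)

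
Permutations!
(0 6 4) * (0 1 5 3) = (0 6 4 1 5 3) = [6, 5, 2, 0, 1, 3, 4]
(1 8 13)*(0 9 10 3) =[9, 8, 2, 0, 4, 5, 6, 7, 13, 10, 3, 11, 12, 1] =(0 9 10 3)(1 8 13)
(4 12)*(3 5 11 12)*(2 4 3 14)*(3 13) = (2 4 14)(3 5 11 12 13) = [0, 1, 4, 5, 14, 11, 6, 7, 8, 9, 10, 12, 13, 3, 2]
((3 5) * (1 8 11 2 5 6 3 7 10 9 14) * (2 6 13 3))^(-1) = (1 14 9 10 7 5 2 6 11 8)(3 13)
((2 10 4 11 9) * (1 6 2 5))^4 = ((1 6 2 10 4 11 9 5))^4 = (1 4)(2 9)(5 10)(6 11)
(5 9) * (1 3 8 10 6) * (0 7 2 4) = (0 7 2 4)(1 3 8 10 6)(5 9) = [7, 3, 4, 8, 0, 9, 1, 2, 10, 5, 6]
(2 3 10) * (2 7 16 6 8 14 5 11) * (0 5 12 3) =(0 5 11 2)(3 10 7 16 6 8 14 12) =[5, 1, 0, 10, 4, 11, 8, 16, 14, 9, 7, 2, 3, 13, 12, 15, 6]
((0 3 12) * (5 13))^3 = (5 13)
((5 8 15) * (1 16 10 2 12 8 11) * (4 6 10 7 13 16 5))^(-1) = ((1 5 11)(2 12 8 15 4 6 10)(7 13 16))^(-1) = (1 11 5)(2 10 6 4 15 8 12)(7 16 13)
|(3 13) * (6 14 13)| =4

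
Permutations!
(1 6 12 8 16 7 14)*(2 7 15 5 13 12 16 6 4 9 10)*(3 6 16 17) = (1 4 9 10 2 7 14)(3 6 17)(5 13 12 8 16 15) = [0, 4, 7, 6, 9, 13, 17, 14, 16, 10, 2, 11, 8, 12, 1, 5, 15, 3]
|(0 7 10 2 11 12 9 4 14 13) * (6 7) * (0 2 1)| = |(0 6 7 10 1)(2 11 12 9 4 14 13)| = 35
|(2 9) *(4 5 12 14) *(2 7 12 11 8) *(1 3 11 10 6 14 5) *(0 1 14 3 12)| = 12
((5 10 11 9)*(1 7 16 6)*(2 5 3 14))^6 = (1 16)(2 14 3 9 11 10 5)(6 7)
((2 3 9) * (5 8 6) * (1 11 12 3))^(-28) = (1 12 9)(2 11 3)(5 6 8)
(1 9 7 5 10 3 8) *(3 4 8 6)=(1 9 7 5 10 4 8)(3 6)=[0, 9, 2, 6, 8, 10, 3, 5, 1, 7, 4]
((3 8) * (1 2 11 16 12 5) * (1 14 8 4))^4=((1 2 11 16 12 5 14 8 3 4))^4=(1 12 3 11 14)(2 5 4 16 8)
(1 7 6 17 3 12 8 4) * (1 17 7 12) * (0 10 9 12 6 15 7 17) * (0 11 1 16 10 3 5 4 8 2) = (0 3 16 10 9 12 2)(1 6 17 5 4 11)(7 15) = [3, 6, 0, 16, 11, 4, 17, 15, 8, 12, 9, 1, 2, 13, 14, 7, 10, 5]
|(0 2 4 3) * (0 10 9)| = 6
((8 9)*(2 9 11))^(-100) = ((2 9 8 11))^(-100) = (11)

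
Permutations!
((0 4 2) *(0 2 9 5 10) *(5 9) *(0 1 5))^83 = ((0 4)(1 5 10))^83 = (0 4)(1 10 5)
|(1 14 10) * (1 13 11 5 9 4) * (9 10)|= 4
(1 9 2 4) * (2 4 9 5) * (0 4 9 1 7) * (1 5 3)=(9)(0 4 7)(1 3)(2 5)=[4, 3, 5, 1, 7, 2, 6, 0, 8, 9]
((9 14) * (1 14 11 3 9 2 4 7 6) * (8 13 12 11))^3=(1 4)(2 6)(3 13)(7 14)(8 11)(9 12)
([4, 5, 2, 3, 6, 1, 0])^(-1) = (0 6 4)(1 5)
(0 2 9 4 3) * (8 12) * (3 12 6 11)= (0 2 9 4 12 8 6 11 3)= [2, 1, 9, 0, 12, 5, 11, 7, 6, 4, 10, 3, 8]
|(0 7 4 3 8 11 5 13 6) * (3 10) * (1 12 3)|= 12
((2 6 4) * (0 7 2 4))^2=((0 7 2 6))^2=(0 2)(6 7)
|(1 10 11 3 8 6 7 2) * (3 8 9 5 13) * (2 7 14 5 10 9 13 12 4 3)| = |(1 9 10 11 8 6 14 5 12 4 3 13 2)| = 13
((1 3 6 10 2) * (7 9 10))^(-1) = (1 2 10 9 7 6 3)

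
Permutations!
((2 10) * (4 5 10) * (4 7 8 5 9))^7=((2 7 8 5 10)(4 9))^7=(2 8 10 7 5)(4 9)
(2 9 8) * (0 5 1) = (0 5 1)(2 9 8) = [5, 0, 9, 3, 4, 1, 6, 7, 2, 8]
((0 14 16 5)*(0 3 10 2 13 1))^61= (0 13 10 5 14 1 2 3 16)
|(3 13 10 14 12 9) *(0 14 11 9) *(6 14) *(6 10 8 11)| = 5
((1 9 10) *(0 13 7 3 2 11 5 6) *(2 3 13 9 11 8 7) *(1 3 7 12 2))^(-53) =((0 9 10 3 7 13 1 11 5 6)(2 8 12))^(-53) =(0 11 7 9 5 13 10 6 1 3)(2 8 12)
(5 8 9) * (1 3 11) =(1 3 11)(5 8 9) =[0, 3, 2, 11, 4, 8, 6, 7, 9, 5, 10, 1]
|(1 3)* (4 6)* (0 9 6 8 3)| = 7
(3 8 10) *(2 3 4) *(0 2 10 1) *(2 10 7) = (0 10 4 7 2 3 8 1) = [10, 0, 3, 8, 7, 5, 6, 2, 1, 9, 4]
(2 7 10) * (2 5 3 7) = (3 7 10 5) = [0, 1, 2, 7, 4, 3, 6, 10, 8, 9, 5]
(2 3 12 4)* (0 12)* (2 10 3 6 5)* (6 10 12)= (0 6 5 2 10 3)(4 12)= [6, 1, 10, 0, 12, 2, 5, 7, 8, 9, 3, 11, 4]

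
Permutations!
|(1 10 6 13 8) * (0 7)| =|(0 7)(1 10 6 13 8)| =10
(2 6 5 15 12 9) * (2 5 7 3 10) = [0, 1, 6, 10, 4, 15, 7, 3, 8, 5, 2, 11, 9, 13, 14, 12] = (2 6 7 3 10)(5 15 12 9)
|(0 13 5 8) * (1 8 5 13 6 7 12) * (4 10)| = 6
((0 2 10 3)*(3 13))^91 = (0 2 10 13 3)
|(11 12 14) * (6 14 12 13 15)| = 5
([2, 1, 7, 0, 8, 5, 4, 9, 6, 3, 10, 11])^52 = (11)(0 7 3 2 9)(4 8 6)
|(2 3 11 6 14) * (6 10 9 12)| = |(2 3 11 10 9 12 6 14)| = 8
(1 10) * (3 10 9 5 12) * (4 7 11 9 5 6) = (1 5 12 3 10)(4 7 11 9 6) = [0, 5, 2, 10, 7, 12, 4, 11, 8, 6, 1, 9, 3]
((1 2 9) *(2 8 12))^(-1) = ((1 8 12 2 9))^(-1) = (1 9 2 12 8)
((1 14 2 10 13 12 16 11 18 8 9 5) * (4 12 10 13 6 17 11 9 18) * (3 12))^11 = ((1 14 2 13 10 6 17 11 4 3 12 16 9 5)(8 18))^11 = (1 16 4 6 2 5 12 11 10 14 9 3 17 13)(8 18)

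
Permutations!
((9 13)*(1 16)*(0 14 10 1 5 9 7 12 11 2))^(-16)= ((0 14 10 1 16 5 9 13 7 12 11 2))^(-16)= (0 7 16)(1 2 13)(5 14 12)(9 10 11)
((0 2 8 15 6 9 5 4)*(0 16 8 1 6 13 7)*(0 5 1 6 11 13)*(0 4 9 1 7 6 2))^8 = ((1 11 13 6)(4 16 8 15)(5 9 7))^8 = (16)(5 7 9)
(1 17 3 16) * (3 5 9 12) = (1 17 5 9 12 3 16) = [0, 17, 2, 16, 4, 9, 6, 7, 8, 12, 10, 11, 3, 13, 14, 15, 1, 5]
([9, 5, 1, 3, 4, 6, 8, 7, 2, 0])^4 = [0, 2, 8, 3, 4, 1, 5, 7, 6, 9]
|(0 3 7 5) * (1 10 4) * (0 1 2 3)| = |(1 10 4 2 3 7 5)| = 7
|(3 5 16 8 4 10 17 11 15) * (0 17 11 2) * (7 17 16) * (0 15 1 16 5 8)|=13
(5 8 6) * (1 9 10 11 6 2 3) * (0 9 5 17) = (0 9 10 11 6 17)(1 5 8 2 3) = [9, 5, 3, 1, 4, 8, 17, 7, 2, 10, 11, 6, 12, 13, 14, 15, 16, 0]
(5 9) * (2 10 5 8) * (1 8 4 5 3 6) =[0, 8, 10, 6, 5, 9, 1, 7, 2, 4, 3] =(1 8 2 10 3 6)(4 5 9)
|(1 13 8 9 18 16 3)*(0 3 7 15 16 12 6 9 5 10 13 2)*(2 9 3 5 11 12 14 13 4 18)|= 15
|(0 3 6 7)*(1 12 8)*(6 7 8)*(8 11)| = |(0 3 7)(1 12 6 11 8)| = 15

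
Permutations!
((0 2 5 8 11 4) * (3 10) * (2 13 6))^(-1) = ((0 13 6 2 5 8 11 4)(3 10))^(-1) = (0 4 11 8 5 2 6 13)(3 10)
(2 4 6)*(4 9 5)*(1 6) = (1 6 2 9 5 4) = [0, 6, 9, 3, 1, 4, 2, 7, 8, 5]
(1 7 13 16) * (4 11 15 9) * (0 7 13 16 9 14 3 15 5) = (0 7 16 1 13 9 4 11 5)(3 15 14) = [7, 13, 2, 15, 11, 0, 6, 16, 8, 4, 10, 5, 12, 9, 3, 14, 1]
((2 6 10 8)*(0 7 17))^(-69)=(17)(2 8 10 6)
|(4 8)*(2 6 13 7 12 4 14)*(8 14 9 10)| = |(2 6 13 7 12 4 14)(8 9 10)| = 21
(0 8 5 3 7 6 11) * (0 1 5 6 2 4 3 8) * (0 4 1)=(0 4 3 7 2 1 5 8 6 11)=[4, 5, 1, 7, 3, 8, 11, 2, 6, 9, 10, 0]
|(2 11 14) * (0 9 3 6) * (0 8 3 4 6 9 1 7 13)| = 60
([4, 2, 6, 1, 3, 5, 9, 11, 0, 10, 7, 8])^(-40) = [2, 10, 7, 9, 6, 5, 11, 4, 1, 8, 0, 3]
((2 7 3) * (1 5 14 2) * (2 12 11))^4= (1 11)(2 5)(3 12)(7 14)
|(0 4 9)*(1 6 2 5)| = |(0 4 9)(1 6 2 5)| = 12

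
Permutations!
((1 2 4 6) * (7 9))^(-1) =(1 6 4 2)(7 9)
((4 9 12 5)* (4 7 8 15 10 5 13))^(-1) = ((4 9 12 13)(5 7 8 15 10))^(-1) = (4 13 12 9)(5 10 15 8 7)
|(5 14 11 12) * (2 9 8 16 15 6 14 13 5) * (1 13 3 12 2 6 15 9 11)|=42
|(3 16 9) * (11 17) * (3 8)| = 4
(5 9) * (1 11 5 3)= [0, 11, 2, 1, 4, 9, 6, 7, 8, 3, 10, 5]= (1 11 5 9 3)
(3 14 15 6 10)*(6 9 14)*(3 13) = (3 6 10 13)(9 14 15) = [0, 1, 2, 6, 4, 5, 10, 7, 8, 14, 13, 11, 12, 3, 15, 9]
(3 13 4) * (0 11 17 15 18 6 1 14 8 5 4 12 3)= [11, 14, 2, 13, 0, 4, 1, 7, 5, 9, 10, 17, 3, 12, 8, 18, 16, 15, 6]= (0 11 17 15 18 6 1 14 8 5 4)(3 13 12)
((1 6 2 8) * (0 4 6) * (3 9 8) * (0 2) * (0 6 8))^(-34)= (0 4 8 1 2 3 9)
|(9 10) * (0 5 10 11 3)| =6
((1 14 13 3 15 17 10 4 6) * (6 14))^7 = ((1 6)(3 15 17 10 4 14 13))^7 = (17)(1 6)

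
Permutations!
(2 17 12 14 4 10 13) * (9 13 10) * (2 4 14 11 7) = (2 17 12 11 7)(4 9 13) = [0, 1, 17, 3, 9, 5, 6, 2, 8, 13, 10, 7, 11, 4, 14, 15, 16, 12]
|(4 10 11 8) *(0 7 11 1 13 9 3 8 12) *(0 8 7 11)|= 11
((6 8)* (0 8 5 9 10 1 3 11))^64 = (0 8 6 5 9 10 1 3 11)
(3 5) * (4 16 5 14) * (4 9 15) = (3 14 9 15 4 16 5) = [0, 1, 2, 14, 16, 3, 6, 7, 8, 15, 10, 11, 12, 13, 9, 4, 5]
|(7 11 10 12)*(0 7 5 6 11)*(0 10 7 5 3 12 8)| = 14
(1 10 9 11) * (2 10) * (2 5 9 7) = [0, 5, 10, 3, 4, 9, 6, 2, 8, 11, 7, 1] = (1 5 9 11)(2 10 7)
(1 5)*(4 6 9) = (1 5)(4 6 9) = [0, 5, 2, 3, 6, 1, 9, 7, 8, 4]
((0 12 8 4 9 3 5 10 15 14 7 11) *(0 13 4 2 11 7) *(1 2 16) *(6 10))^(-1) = ((0 12 8 16 1 2 11 13 4 9 3 5 6 10 15 14))^(-1) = (0 14 15 10 6 5 3 9 4 13 11 2 1 16 8 12)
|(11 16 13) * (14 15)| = 6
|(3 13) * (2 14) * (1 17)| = 2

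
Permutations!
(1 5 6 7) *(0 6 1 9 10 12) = (0 6 7 9 10 12)(1 5) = [6, 5, 2, 3, 4, 1, 7, 9, 8, 10, 12, 11, 0]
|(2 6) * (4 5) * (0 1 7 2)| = |(0 1 7 2 6)(4 5)| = 10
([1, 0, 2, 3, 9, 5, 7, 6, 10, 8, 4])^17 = (0 1)(4 9 8 10)(6 7)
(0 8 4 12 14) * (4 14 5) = (0 8 14)(4 12 5) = [8, 1, 2, 3, 12, 4, 6, 7, 14, 9, 10, 11, 5, 13, 0]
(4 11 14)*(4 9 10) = (4 11 14 9 10) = [0, 1, 2, 3, 11, 5, 6, 7, 8, 10, 4, 14, 12, 13, 9]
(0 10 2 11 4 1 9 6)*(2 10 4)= [4, 9, 11, 3, 1, 5, 0, 7, 8, 6, 10, 2]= (0 4 1 9 6)(2 11)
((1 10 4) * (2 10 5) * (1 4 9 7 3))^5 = (1 7 10 5 3 9 2)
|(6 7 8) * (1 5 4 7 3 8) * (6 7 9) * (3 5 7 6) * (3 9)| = |(9)(1 7)(3 8 6 5 4)| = 10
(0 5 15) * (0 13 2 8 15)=(0 5)(2 8 15 13)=[5, 1, 8, 3, 4, 0, 6, 7, 15, 9, 10, 11, 12, 2, 14, 13]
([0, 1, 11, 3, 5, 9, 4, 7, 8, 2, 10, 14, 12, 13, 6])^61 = (2 5 6 11 9 4 14)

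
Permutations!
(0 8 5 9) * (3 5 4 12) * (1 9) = (0 8 4 12 3 5 1 9) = [8, 9, 2, 5, 12, 1, 6, 7, 4, 0, 10, 11, 3]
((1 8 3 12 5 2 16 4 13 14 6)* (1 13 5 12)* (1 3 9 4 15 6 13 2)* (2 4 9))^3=((1 8 2 16 15 6 4 5)(13 14))^3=(1 16 4 8 15 5 2 6)(13 14)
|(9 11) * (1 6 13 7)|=|(1 6 13 7)(9 11)|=4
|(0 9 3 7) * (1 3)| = |(0 9 1 3 7)| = 5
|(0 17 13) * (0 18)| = 4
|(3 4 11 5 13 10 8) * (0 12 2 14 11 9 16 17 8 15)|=|(0 12 2 14 11 5 13 10 15)(3 4 9 16 17 8)|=18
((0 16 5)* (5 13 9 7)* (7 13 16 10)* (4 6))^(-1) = ((16)(0 10 7 5)(4 6)(9 13))^(-1) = (16)(0 5 7 10)(4 6)(9 13)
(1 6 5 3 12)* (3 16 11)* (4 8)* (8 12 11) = (1 6 5 16 8 4 12)(3 11) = [0, 6, 2, 11, 12, 16, 5, 7, 4, 9, 10, 3, 1, 13, 14, 15, 8]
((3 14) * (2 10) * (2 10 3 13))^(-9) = ((2 3 14 13))^(-9) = (2 13 14 3)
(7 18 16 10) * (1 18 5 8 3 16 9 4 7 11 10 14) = (1 18 9 4 7 5 8 3 16 14)(10 11) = [0, 18, 2, 16, 7, 8, 6, 5, 3, 4, 11, 10, 12, 13, 1, 15, 14, 17, 9]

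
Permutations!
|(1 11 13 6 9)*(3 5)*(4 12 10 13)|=8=|(1 11 4 12 10 13 6 9)(3 5)|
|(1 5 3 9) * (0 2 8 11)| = |(0 2 8 11)(1 5 3 9)| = 4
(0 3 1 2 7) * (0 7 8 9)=(0 3 1 2 8 9)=[3, 2, 8, 1, 4, 5, 6, 7, 9, 0]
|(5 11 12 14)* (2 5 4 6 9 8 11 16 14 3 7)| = |(2 5 16 14 4 6 9 8 11 12 3 7)| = 12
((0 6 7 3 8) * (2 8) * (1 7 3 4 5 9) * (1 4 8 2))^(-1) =(0 8 7 1 3 6)(4 9 5)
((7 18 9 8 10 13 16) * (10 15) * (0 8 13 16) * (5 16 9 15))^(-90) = (18)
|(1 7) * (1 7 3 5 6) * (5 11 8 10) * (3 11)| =6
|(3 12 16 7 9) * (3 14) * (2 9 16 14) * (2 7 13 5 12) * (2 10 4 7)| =|(2 9)(3 10 4 7 16 13 5 12 14)| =18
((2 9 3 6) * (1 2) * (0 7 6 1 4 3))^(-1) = (0 9 2 1 3 4 6 7)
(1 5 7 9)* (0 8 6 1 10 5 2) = (0 8 6 1 2)(5 7 9 10) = [8, 2, 0, 3, 4, 7, 1, 9, 6, 10, 5]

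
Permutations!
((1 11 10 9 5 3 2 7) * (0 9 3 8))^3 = (0 8 5 9)(1 3)(2 11)(7 10)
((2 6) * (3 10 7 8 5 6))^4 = (2 8 3 5 10 6 7)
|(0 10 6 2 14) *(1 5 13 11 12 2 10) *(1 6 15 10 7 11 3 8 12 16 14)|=42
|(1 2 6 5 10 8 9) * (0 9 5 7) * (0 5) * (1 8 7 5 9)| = 9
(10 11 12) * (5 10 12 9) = (12)(5 10 11 9) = [0, 1, 2, 3, 4, 10, 6, 7, 8, 5, 11, 9, 12]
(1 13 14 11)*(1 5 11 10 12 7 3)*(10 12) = (1 13 14 12 7 3)(5 11) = [0, 13, 2, 1, 4, 11, 6, 3, 8, 9, 10, 5, 7, 14, 12]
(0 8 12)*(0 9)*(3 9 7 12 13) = (0 8 13 3 9)(7 12) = [8, 1, 2, 9, 4, 5, 6, 12, 13, 0, 10, 11, 7, 3]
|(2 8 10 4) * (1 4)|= 5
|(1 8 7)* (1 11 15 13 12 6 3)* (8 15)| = 6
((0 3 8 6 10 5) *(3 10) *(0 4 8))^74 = ((0 10 5 4 8 6 3))^74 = (0 8 10 6 5 3 4)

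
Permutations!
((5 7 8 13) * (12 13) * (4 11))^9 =((4 11)(5 7 8 12 13))^9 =(4 11)(5 13 12 8 7)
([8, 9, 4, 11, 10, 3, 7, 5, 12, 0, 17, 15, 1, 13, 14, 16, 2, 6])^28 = (0 1 8 9 12)(2 5 4 3 10 11 17 15 6 16 7)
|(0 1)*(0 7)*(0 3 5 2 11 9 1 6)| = 14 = |(0 6)(1 7 3 5 2 11 9)|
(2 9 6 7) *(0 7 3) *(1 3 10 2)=(0 7 1 3)(2 9 6 10)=[7, 3, 9, 0, 4, 5, 10, 1, 8, 6, 2]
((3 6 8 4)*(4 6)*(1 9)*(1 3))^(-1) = ((1 9 3 4)(6 8))^(-1) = (1 4 3 9)(6 8)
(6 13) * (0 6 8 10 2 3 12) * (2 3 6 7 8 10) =(0 7 8 2 6 13 10 3 12) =[7, 1, 6, 12, 4, 5, 13, 8, 2, 9, 3, 11, 0, 10]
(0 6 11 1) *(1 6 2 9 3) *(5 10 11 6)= (0 2 9 3 1)(5 10 11)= [2, 0, 9, 1, 4, 10, 6, 7, 8, 3, 11, 5]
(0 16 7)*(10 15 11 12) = (0 16 7)(10 15 11 12) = [16, 1, 2, 3, 4, 5, 6, 0, 8, 9, 15, 12, 10, 13, 14, 11, 7]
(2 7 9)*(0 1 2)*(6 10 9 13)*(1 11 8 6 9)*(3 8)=[11, 2, 7, 8, 4, 5, 10, 13, 6, 0, 1, 3, 12, 9]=(0 11 3 8 6 10 1 2 7 13 9)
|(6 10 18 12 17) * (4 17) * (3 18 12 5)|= 15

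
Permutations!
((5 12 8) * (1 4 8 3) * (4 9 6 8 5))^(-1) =((1 9 6 8 4 5 12 3))^(-1) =(1 3 12 5 4 8 6 9)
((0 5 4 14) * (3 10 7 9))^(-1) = ((0 5 4 14)(3 10 7 9))^(-1) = (0 14 4 5)(3 9 7 10)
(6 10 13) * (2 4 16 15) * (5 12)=(2 4 16 15)(5 12)(6 10 13)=[0, 1, 4, 3, 16, 12, 10, 7, 8, 9, 13, 11, 5, 6, 14, 2, 15]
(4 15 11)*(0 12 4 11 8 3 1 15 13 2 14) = (0 12 4 13 2 14)(1 15 8 3) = [12, 15, 14, 1, 13, 5, 6, 7, 3, 9, 10, 11, 4, 2, 0, 8]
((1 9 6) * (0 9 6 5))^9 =(9)(1 6)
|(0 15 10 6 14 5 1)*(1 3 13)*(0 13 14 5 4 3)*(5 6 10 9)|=|(0 15 9 5)(1 13)(3 14 4)|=12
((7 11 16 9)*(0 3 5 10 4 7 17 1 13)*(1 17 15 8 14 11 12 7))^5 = (17)(0 1 10 3 13 4 5)(7 12)(8 15 9 16 11 14)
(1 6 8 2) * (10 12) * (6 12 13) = (1 12 10 13 6 8 2) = [0, 12, 1, 3, 4, 5, 8, 7, 2, 9, 13, 11, 10, 6]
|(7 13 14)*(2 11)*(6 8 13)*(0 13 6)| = 4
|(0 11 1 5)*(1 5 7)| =6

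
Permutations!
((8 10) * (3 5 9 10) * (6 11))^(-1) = (3 8 10 9 5)(6 11)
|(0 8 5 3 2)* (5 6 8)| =4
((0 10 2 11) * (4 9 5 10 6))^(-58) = (0 2 5 4)(6 11 10 9)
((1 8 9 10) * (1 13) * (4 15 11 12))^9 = ((1 8 9 10 13)(4 15 11 12))^9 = (1 13 10 9 8)(4 15 11 12)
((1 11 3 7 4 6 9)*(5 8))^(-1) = (1 9 6 4 7 3 11)(5 8)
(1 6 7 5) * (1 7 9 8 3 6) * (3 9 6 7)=(3 7 5)(8 9)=[0, 1, 2, 7, 4, 3, 6, 5, 9, 8]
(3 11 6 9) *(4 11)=(3 4 11 6 9)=[0, 1, 2, 4, 11, 5, 9, 7, 8, 3, 10, 6]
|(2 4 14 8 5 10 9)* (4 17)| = |(2 17 4 14 8 5 10 9)| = 8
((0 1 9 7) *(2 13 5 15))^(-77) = (0 7 9 1)(2 15 5 13)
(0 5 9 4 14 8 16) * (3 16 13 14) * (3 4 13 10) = [5, 1, 2, 16, 4, 9, 6, 7, 10, 13, 3, 11, 12, 14, 8, 15, 0] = (0 5 9 13 14 8 10 3 16)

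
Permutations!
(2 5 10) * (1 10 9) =[0, 10, 5, 3, 4, 9, 6, 7, 8, 1, 2] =(1 10 2 5 9)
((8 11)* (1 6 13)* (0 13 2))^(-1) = (0 2 6 1 13)(8 11)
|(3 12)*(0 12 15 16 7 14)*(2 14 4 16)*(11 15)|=|(0 12 3 11 15 2 14)(4 16 7)|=21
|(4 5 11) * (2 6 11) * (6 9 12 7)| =8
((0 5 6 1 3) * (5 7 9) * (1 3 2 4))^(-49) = (0 3 6 5 9 7)(1 4 2)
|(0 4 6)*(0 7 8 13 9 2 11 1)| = 10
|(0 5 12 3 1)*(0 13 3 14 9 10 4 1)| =|(0 5 12 14 9 10 4 1 13 3)| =10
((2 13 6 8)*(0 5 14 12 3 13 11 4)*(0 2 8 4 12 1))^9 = (0 5 14 1)(2 12 13 4 11 3 6) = ((0 5 14 1)(2 11 12 3 13 6 4))^9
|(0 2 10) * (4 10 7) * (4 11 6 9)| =|(0 2 7 11 6 9 4 10)| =8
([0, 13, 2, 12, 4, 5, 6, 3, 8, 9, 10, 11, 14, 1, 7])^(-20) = [0, 1, 2, 3, 4, 5, 6, 7, 8, 9, 10, 11, 12, 13, 14]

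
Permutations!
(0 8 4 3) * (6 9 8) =(0 6 9 8 4 3) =[6, 1, 2, 0, 3, 5, 9, 7, 4, 8]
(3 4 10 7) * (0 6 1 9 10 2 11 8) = [6, 9, 11, 4, 2, 5, 1, 3, 0, 10, 7, 8] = (0 6 1 9 10 7 3 4 2 11 8)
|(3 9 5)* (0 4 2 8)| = |(0 4 2 8)(3 9 5)| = 12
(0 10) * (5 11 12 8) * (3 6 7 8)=(0 10)(3 6 7 8 5 11 12)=[10, 1, 2, 6, 4, 11, 7, 8, 5, 9, 0, 12, 3]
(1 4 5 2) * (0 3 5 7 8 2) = (0 3 5)(1 4 7 8 2) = [3, 4, 1, 5, 7, 0, 6, 8, 2]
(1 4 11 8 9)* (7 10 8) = (1 4 11 7 10 8 9) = [0, 4, 2, 3, 11, 5, 6, 10, 9, 1, 8, 7]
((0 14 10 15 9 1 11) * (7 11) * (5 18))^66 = (18)(0 10 9 7)(1 11 14 15)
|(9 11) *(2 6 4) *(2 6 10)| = 2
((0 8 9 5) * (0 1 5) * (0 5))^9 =(0 1 5 9 8)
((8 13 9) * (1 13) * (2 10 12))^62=(1 9)(2 12 10)(8 13)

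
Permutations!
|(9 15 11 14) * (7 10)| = |(7 10)(9 15 11 14)| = 4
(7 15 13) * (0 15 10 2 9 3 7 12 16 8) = (0 15 13 12 16 8)(2 9 3 7 10) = [15, 1, 9, 7, 4, 5, 6, 10, 0, 3, 2, 11, 16, 12, 14, 13, 8]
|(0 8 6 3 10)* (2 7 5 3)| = 8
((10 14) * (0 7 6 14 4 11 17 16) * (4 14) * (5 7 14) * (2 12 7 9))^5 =((0 14 10 5 9 2 12 7 6 4 11 17 16))^5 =(0 2 11 10 7 16 9 4 14 12 17 5 6)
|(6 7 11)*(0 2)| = 6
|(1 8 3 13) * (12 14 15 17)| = 4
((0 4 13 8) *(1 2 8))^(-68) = (0 2 13)(1 4 8)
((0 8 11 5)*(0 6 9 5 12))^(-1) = (0 12 11 8)(5 9 6) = ((0 8 11 12)(5 6 9))^(-1)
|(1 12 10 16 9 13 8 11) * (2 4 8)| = 10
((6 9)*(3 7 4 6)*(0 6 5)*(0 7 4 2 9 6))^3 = (2 4)(3 7)(5 9)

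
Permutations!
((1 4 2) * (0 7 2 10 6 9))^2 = ((0 7 2 1 4 10 6 9))^2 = (0 2 4 6)(1 10 9 7)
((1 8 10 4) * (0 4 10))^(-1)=((10)(0 4 1 8))^(-1)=(10)(0 8 1 4)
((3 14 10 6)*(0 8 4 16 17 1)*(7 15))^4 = (0 17 4)(1 16 8)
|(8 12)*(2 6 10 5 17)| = |(2 6 10 5 17)(8 12)| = 10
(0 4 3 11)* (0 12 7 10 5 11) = (0 4 3)(5 11 12 7 10) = [4, 1, 2, 0, 3, 11, 6, 10, 8, 9, 5, 12, 7]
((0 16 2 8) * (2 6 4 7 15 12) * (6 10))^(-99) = ((0 16 10 6 4 7 15 12 2 8))^(-99) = (0 16 10 6 4 7 15 12 2 8)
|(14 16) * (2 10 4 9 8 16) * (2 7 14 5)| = 14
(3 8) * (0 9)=(0 9)(3 8)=[9, 1, 2, 8, 4, 5, 6, 7, 3, 0]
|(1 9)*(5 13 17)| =|(1 9)(5 13 17)| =6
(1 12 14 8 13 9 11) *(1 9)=[0, 12, 2, 3, 4, 5, 6, 7, 13, 11, 10, 9, 14, 1, 8]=(1 12 14 8 13)(9 11)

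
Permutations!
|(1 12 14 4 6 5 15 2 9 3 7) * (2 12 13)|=|(1 13 2 9 3 7)(4 6 5 15 12 14)|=6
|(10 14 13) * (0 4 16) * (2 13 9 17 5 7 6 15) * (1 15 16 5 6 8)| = 15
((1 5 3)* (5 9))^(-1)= ((1 9 5 3))^(-1)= (1 3 5 9)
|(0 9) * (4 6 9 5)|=|(0 5 4 6 9)|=5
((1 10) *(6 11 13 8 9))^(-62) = (6 8 11 9 13)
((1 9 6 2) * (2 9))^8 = ((1 2)(6 9))^8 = (9)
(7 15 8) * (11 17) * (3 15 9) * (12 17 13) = [0, 1, 2, 15, 4, 5, 6, 9, 7, 3, 10, 13, 17, 12, 14, 8, 16, 11] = (3 15 8 7 9)(11 13 12 17)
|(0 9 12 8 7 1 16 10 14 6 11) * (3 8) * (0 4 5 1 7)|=|(0 9 12 3 8)(1 16 10 14 6 11 4 5)|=40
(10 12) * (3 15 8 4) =(3 15 8 4)(10 12) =[0, 1, 2, 15, 3, 5, 6, 7, 4, 9, 12, 11, 10, 13, 14, 8]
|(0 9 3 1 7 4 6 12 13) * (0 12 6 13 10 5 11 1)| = 24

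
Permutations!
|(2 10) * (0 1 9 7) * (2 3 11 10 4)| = |(0 1 9 7)(2 4)(3 11 10)| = 12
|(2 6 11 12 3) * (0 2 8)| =|(0 2 6 11 12 3 8)| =7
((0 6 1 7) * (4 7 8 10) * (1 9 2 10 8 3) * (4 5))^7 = (0 7 4 5 10 2 9 6)(1 3)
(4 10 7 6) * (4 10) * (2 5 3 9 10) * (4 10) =(2 5 3 9 4 10 7 6) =[0, 1, 5, 9, 10, 3, 2, 6, 8, 4, 7]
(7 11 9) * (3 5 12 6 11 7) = (3 5 12 6 11 9) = [0, 1, 2, 5, 4, 12, 11, 7, 8, 3, 10, 9, 6]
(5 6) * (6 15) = [0, 1, 2, 3, 4, 15, 5, 7, 8, 9, 10, 11, 12, 13, 14, 6] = (5 15 6)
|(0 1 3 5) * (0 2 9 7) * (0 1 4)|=|(0 4)(1 3 5 2 9 7)|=6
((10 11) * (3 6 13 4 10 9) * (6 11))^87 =((3 11 9)(4 10 6 13))^87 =(4 13 6 10)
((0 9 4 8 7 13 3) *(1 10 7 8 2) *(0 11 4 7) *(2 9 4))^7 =((0 4 9 7 13 3 11 2 1 10))^7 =(0 2 13 4 1 3 9 10 11 7)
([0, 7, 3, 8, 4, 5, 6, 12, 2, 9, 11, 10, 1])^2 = (1 12 7)(2 8 3)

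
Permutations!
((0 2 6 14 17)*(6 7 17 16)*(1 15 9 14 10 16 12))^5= ((0 2 7 17)(1 15 9 14 12)(6 10 16))^5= (0 2 7 17)(6 16 10)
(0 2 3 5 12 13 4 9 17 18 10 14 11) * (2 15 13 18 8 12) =[15, 1, 3, 5, 9, 2, 6, 7, 12, 17, 14, 0, 18, 4, 11, 13, 16, 8, 10] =(0 15 13 4 9 17 8 12 18 10 14 11)(2 3 5)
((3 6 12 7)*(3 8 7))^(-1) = ((3 6 12)(7 8))^(-1) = (3 12 6)(7 8)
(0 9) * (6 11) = (0 9)(6 11) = [9, 1, 2, 3, 4, 5, 11, 7, 8, 0, 10, 6]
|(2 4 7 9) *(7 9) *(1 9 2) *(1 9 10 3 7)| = |(1 10 3 7)(2 4)| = 4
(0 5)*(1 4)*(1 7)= [5, 4, 2, 3, 7, 0, 6, 1]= (0 5)(1 4 7)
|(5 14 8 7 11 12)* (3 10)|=|(3 10)(5 14 8 7 11 12)|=6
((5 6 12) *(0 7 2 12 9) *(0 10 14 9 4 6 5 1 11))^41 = (0 11 1 12 2 7)(4 6)(9 14 10)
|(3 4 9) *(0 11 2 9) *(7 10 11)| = |(0 7 10 11 2 9 3 4)| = 8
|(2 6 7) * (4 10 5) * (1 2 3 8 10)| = 9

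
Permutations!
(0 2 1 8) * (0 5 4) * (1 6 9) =(0 2 6 9 1 8 5 4) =[2, 8, 6, 3, 0, 4, 9, 7, 5, 1]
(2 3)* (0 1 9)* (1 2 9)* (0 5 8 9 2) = (2 3)(5 8 9) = [0, 1, 3, 2, 4, 8, 6, 7, 9, 5]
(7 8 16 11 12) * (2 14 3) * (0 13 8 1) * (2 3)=(0 13 8 16 11 12 7 1)(2 14)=[13, 0, 14, 3, 4, 5, 6, 1, 16, 9, 10, 12, 7, 8, 2, 15, 11]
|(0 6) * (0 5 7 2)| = |(0 6 5 7 2)| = 5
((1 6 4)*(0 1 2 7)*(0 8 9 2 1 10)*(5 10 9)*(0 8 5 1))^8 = (0 6 8 5 2)(1 10 7 9 4)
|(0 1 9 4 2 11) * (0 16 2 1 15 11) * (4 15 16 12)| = 6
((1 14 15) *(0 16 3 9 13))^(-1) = ((0 16 3 9 13)(1 14 15))^(-1) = (0 13 9 3 16)(1 15 14)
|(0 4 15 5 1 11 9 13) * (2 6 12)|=|(0 4 15 5 1 11 9 13)(2 6 12)|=24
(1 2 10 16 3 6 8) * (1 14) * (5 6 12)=(1 2 10 16 3 12 5 6 8 14)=[0, 2, 10, 12, 4, 6, 8, 7, 14, 9, 16, 11, 5, 13, 1, 15, 3]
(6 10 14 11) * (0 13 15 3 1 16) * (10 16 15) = (0 13 10 14 11 6 16)(1 15 3) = [13, 15, 2, 1, 4, 5, 16, 7, 8, 9, 14, 6, 12, 10, 11, 3, 0]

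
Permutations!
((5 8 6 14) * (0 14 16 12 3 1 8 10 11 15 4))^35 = ((0 14 5 10 11 15 4)(1 8 6 16 12 3))^35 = (1 3 12 16 6 8)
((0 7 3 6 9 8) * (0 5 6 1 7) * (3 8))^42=(9)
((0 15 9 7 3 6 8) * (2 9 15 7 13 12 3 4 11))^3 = (15)(0 11 13 6 7 2 12 8 4 9 3)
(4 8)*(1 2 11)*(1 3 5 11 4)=(1 2 4 8)(3 5 11)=[0, 2, 4, 5, 8, 11, 6, 7, 1, 9, 10, 3]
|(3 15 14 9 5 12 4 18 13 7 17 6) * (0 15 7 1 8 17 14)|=|(0 15)(1 8 17 6 3 7 14 9 5 12 4 18 13)|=26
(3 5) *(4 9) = (3 5)(4 9) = [0, 1, 2, 5, 9, 3, 6, 7, 8, 4]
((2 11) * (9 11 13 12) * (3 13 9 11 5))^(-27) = (2 9 5 3 13 12 11)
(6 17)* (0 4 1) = [4, 0, 2, 3, 1, 5, 17, 7, 8, 9, 10, 11, 12, 13, 14, 15, 16, 6] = (0 4 1)(6 17)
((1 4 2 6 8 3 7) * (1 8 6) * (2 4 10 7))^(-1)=((1 10 7 8 3 2))^(-1)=(1 2 3 8 7 10)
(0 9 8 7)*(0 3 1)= (0 9 8 7 3 1)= [9, 0, 2, 1, 4, 5, 6, 3, 7, 8]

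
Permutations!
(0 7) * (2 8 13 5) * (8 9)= (0 7)(2 9 8 13 5)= [7, 1, 9, 3, 4, 2, 6, 0, 13, 8, 10, 11, 12, 5]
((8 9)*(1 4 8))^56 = ((1 4 8 9))^56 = (9)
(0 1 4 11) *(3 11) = [1, 4, 2, 11, 3, 5, 6, 7, 8, 9, 10, 0] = (0 1 4 3 11)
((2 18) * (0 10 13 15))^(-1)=(0 15 13 10)(2 18)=((0 10 13 15)(2 18))^(-1)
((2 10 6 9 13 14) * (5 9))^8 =((2 10 6 5 9 13 14))^8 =(2 10 6 5 9 13 14)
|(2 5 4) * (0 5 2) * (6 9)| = 6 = |(0 5 4)(6 9)|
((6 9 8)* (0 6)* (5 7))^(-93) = ((0 6 9 8)(5 7))^(-93) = (0 8 9 6)(5 7)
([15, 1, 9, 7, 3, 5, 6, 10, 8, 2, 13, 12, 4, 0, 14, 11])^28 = (0 15 11 12 4 3 7 10 13)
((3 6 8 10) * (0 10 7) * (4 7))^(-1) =((0 10 3 6 8 4 7))^(-1) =(0 7 4 8 6 3 10)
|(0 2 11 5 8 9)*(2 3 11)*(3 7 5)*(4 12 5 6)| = |(0 7 6 4 12 5 8 9)(3 11)| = 8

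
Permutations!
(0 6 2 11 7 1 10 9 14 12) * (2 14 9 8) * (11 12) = (0 6 14 11 7 1 10 8 2 12) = [6, 10, 12, 3, 4, 5, 14, 1, 2, 9, 8, 7, 0, 13, 11]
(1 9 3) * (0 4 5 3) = (0 4 5 3 1 9) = [4, 9, 2, 1, 5, 3, 6, 7, 8, 0]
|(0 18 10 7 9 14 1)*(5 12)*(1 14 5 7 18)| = |(0 1)(5 12 7 9)(10 18)| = 4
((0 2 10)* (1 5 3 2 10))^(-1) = ((0 10)(1 5 3 2))^(-1) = (0 10)(1 2 3 5)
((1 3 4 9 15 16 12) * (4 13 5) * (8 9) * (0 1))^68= ((0 1 3 13 5 4 8 9 15 16 12))^68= (0 3 5 8 15 12 1 13 4 9 16)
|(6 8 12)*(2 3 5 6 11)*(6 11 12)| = 4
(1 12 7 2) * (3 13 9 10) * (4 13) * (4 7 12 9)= (1 9 10 3 7 2)(4 13)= [0, 9, 1, 7, 13, 5, 6, 2, 8, 10, 3, 11, 12, 4]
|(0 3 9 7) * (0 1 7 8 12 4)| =|(0 3 9 8 12 4)(1 7)| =6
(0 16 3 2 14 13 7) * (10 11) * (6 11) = (0 16 3 2 14 13 7)(6 11 10) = [16, 1, 14, 2, 4, 5, 11, 0, 8, 9, 6, 10, 12, 7, 13, 15, 3]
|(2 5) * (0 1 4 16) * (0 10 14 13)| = 14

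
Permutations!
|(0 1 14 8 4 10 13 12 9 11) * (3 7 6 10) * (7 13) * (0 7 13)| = 42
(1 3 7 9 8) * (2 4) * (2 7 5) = (1 3 5 2 4 7 9 8) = [0, 3, 4, 5, 7, 2, 6, 9, 1, 8]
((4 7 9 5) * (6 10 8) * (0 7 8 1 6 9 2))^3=((0 7 2)(1 6 10)(4 8 9 5))^3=(10)(4 5 9 8)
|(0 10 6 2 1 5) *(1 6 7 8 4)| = |(0 10 7 8 4 1 5)(2 6)| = 14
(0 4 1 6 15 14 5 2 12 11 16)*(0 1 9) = (0 4 9)(1 6 15 14 5 2 12 11 16) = [4, 6, 12, 3, 9, 2, 15, 7, 8, 0, 10, 16, 11, 13, 5, 14, 1]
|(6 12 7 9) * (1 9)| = |(1 9 6 12 7)| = 5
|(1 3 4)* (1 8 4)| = |(1 3)(4 8)| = 2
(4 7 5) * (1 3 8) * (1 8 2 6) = [0, 3, 6, 2, 7, 4, 1, 5, 8] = (8)(1 3 2 6)(4 7 5)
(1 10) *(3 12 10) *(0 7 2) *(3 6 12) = (0 7 2)(1 6 12 10) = [7, 6, 0, 3, 4, 5, 12, 2, 8, 9, 1, 11, 10]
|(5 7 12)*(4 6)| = |(4 6)(5 7 12)| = 6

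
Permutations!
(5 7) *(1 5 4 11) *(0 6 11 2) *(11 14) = (0 6 14 11 1 5 7 4 2) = [6, 5, 0, 3, 2, 7, 14, 4, 8, 9, 10, 1, 12, 13, 11]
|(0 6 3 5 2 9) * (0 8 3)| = |(0 6)(2 9 8 3 5)| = 10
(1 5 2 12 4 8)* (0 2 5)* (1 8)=(0 2 12 4 1)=[2, 0, 12, 3, 1, 5, 6, 7, 8, 9, 10, 11, 4]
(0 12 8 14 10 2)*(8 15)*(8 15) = (15)(0 12 8 14 10 2) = [12, 1, 0, 3, 4, 5, 6, 7, 14, 9, 2, 11, 8, 13, 10, 15]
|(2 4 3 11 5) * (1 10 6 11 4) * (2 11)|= |(1 10 6 2)(3 4)(5 11)|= 4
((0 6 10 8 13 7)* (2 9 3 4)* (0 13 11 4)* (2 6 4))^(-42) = (13)(0 10 2)(3 6 11)(4 8 9)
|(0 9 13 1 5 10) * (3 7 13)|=|(0 9 3 7 13 1 5 10)|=8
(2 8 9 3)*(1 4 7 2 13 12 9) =(1 4 7 2 8)(3 13 12 9) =[0, 4, 8, 13, 7, 5, 6, 2, 1, 3, 10, 11, 9, 12]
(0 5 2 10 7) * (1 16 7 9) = (0 5 2 10 9 1 16 7) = [5, 16, 10, 3, 4, 2, 6, 0, 8, 1, 9, 11, 12, 13, 14, 15, 7]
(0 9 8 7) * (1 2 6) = (0 9 8 7)(1 2 6) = [9, 2, 6, 3, 4, 5, 1, 0, 7, 8]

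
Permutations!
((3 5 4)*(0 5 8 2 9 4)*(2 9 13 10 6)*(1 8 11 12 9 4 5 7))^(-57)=((0 7 1 8 4 3 11 12 9 5)(2 13 10 6))^(-57)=(0 8 11 5 1 3 9 7 4 12)(2 6 10 13)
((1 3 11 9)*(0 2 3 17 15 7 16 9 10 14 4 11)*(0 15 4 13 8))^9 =((0 2 3 15 7 16 9 1 17 4 11 10 14 13 8))^9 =(0 4 15 14 9)(1 2 11 7 13)(3 10 16 8 17)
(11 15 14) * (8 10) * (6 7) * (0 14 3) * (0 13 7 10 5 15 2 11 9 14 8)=(0 8 5 15 3 13 7 6 10)(2 11)(9 14)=[8, 1, 11, 13, 4, 15, 10, 6, 5, 14, 0, 2, 12, 7, 9, 3]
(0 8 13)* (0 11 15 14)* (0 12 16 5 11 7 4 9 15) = (0 8 13 7 4 9 15 14 12 16 5 11) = [8, 1, 2, 3, 9, 11, 6, 4, 13, 15, 10, 0, 16, 7, 12, 14, 5]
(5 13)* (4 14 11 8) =[0, 1, 2, 3, 14, 13, 6, 7, 4, 9, 10, 8, 12, 5, 11] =(4 14 11 8)(5 13)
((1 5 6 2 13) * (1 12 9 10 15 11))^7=((1 5 6 2 13 12 9 10 15 11))^7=(1 10 13 5 15 12 6 11 9 2)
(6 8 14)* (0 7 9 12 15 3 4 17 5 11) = (0 7 9 12 15 3 4 17 5 11)(6 8 14) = [7, 1, 2, 4, 17, 11, 8, 9, 14, 12, 10, 0, 15, 13, 6, 3, 16, 5]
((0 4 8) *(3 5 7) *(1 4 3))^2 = (0 5 1 8 3 7 4)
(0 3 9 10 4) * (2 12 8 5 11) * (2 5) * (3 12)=[12, 1, 3, 9, 0, 11, 6, 7, 2, 10, 4, 5, 8]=(0 12 8 2 3 9 10 4)(5 11)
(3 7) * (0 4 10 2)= (0 4 10 2)(3 7)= [4, 1, 0, 7, 10, 5, 6, 3, 8, 9, 2]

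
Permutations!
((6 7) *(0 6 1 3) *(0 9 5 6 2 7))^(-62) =((0 2 7 1 3 9 5 6))^(-62) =(0 7 3 5)(1 9 6 2)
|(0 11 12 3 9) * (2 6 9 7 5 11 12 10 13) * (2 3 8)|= |(0 12 8 2 6 9)(3 7 5 11 10 13)|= 6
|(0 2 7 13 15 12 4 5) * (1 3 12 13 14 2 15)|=24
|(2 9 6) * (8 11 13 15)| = 12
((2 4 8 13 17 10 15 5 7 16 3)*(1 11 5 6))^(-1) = (1 6 15 10 17 13 8 4 2 3 16 7 5 11)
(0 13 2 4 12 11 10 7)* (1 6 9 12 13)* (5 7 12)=[1, 6, 4, 3, 13, 7, 9, 0, 8, 5, 12, 10, 11, 2]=(0 1 6 9 5 7)(2 4 13)(10 12 11)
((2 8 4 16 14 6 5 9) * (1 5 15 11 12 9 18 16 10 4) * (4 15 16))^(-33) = (18)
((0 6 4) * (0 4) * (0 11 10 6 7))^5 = ((0 7)(6 11 10))^5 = (0 7)(6 10 11)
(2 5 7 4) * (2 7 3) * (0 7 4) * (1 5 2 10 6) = (0 7)(1 5 3 10 6) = [7, 5, 2, 10, 4, 3, 1, 0, 8, 9, 6]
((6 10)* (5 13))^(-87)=((5 13)(6 10))^(-87)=(5 13)(6 10)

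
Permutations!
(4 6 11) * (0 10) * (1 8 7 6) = [10, 8, 2, 3, 1, 5, 11, 6, 7, 9, 0, 4] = (0 10)(1 8 7 6 11 4)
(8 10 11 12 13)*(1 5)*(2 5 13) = (1 13 8 10 11 12 2 5) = [0, 13, 5, 3, 4, 1, 6, 7, 10, 9, 11, 12, 2, 8]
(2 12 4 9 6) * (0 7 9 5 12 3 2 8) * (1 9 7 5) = [5, 9, 3, 2, 1, 12, 8, 7, 0, 6, 10, 11, 4] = (0 5 12 4 1 9 6 8)(2 3)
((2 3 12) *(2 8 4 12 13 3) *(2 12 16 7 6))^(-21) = ((2 12 8 4 16 7 6)(3 13))^(-21) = (16)(3 13)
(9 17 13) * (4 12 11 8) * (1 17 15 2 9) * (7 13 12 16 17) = (1 7 13)(2 9 15)(4 16 17 12 11 8) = [0, 7, 9, 3, 16, 5, 6, 13, 4, 15, 10, 8, 11, 1, 14, 2, 17, 12]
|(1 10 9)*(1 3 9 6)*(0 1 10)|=2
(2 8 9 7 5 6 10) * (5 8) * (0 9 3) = (0 9 7 8 3)(2 5 6 10) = [9, 1, 5, 0, 4, 6, 10, 8, 3, 7, 2]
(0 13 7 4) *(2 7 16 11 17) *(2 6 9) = [13, 1, 7, 3, 0, 5, 9, 4, 8, 2, 10, 17, 12, 16, 14, 15, 11, 6] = (0 13 16 11 17 6 9 2 7 4)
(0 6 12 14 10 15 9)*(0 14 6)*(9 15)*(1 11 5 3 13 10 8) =(15)(1 11 5 3 13 10 9 14 8)(6 12) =[0, 11, 2, 13, 4, 3, 12, 7, 1, 14, 9, 5, 6, 10, 8, 15]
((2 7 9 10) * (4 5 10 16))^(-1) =((2 7 9 16 4 5 10))^(-1) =(2 10 5 4 16 9 7)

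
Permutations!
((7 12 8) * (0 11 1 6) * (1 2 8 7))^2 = (12)(0 2 1)(6 11 8)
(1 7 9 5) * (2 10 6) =[0, 7, 10, 3, 4, 1, 2, 9, 8, 5, 6] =(1 7 9 5)(2 10 6)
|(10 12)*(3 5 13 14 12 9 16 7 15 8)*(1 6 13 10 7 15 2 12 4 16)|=|(1 6 13 14 4 16 15 8 3 5 10 9)(2 12 7)|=12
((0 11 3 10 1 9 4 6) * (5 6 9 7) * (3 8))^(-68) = (0 10 6 3 5 8 7 11 1)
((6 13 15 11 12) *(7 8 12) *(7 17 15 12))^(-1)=(6 12 13)(7 8)(11 15 17)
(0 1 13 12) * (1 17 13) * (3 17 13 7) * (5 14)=[13, 1, 2, 17, 4, 14, 6, 3, 8, 9, 10, 11, 0, 12, 5, 15, 16, 7]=(0 13 12)(3 17 7)(5 14)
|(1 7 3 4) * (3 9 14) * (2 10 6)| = |(1 7 9 14 3 4)(2 10 6)| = 6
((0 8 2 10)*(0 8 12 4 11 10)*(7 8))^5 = ((0 12 4 11 10 7 8 2))^5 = (0 7 4 2 10 12 8 11)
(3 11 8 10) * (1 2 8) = (1 2 8 10 3 11) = [0, 2, 8, 11, 4, 5, 6, 7, 10, 9, 3, 1]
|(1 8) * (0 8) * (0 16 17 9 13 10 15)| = 9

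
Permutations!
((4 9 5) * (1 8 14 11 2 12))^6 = (14)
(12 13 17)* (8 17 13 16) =[0, 1, 2, 3, 4, 5, 6, 7, 17, 9, 10, 11, 16, 13, 14, 15, 8, 12] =(8 17 12 16)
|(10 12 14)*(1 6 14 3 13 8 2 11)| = |(1 6 14 10 12 3 13 8 2 11)| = 10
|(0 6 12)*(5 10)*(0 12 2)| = 6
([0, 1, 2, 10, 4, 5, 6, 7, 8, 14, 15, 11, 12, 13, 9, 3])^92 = [0, 1, 2, 15, 4, 5, 6, 7, 8, 9, 3, 11, 12, 13, 14, 10]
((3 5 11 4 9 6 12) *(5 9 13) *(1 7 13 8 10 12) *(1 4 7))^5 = (3 10 4 9 12 8 6)(5 11 7 13)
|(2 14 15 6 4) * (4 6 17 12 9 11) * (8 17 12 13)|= 21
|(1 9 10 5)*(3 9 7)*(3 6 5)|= |(1 7 6 5)(3 9 10)|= 12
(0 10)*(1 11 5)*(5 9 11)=(0 10)(1 5)(9 11)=[10, 5, 2, 3, 4, 1, 6, 7, 8, 11, 0, 9]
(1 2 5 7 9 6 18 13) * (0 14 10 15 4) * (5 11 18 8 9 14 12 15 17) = (0 12 15 4)(1 2 11 18 13)(5 7 14 10 17)(6 8 9) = [12, 2, 11, 3, 0, 7, 8, 14, 9, 6, 17, 18, 15, 1, 10, 4, 16, 5, 13]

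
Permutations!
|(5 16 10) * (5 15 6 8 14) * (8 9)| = 8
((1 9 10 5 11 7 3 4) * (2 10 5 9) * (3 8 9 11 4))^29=(1 10 7 9 4 2 11 8 5)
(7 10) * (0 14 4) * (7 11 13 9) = (0 14 4)(7 10 11 13 9) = [14, 1, 2, 3, 0, 5, 6, 10, 8, 7, 11, 13, 12, 9, 4]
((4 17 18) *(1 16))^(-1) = ((1 16)(4 17 18))^(-1) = (1 16)(4 18 17)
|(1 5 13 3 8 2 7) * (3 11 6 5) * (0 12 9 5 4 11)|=|(0 12 9 5 13)(1 3 8 2 7)(4 11 6)|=15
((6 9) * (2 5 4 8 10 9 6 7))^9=((2 5 4 8 10 9 7))^9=(2 4 10 7 5 8 9)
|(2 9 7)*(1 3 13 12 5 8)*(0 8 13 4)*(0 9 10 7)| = |(0 8 1 3 4 9)(2 10 7)(5 13 12)| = 6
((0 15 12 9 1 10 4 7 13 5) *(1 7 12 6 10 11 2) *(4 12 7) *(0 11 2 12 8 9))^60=(15)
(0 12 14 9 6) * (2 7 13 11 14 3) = (0 12 3 2 7 13 11 14 9 6) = [12, 1, 7, 2, 4, 5, 0, 13, 8, 6, 10, 14, 3, 11, 9]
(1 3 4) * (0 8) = (0 8)(1 3 4) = [8, 3, 2, 4, 1, 5, 6, 7, 0]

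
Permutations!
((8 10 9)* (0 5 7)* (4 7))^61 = (0 5 4 7)(8 10 9)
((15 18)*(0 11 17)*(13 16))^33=((0 11 17)(13 16)(15 18))^33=(13 16)(15 18)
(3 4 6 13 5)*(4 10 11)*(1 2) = (1 2)(3 10 11 4 6 13 5) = [0, 2, 1, 10, 6, 3, 13, 7, 8, 9, 11, 4, 12, 5]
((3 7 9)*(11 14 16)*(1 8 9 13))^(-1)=(1 13 7 3 9 8)(11 16 14)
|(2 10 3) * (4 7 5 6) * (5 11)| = 15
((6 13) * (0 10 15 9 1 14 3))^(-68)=(0 15 1 3 10 9 14)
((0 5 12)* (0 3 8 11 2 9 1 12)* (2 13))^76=(1 11)(2 3)(8 9)(12 13)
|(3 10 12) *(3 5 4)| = 5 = |(3 10 12 5 4)|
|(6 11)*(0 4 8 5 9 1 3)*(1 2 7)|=|(0 4 8 5 9 2 7 1 3)(6 11)|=18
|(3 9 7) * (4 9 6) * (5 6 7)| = 4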